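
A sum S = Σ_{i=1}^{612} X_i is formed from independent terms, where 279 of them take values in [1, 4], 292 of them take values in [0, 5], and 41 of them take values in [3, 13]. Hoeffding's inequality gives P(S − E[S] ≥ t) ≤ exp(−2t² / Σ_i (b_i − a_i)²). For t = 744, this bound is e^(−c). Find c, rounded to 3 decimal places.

Σ(b_i − a_i)² = 279·3² + 292·5² + 41·10² = 13911.
c = 2t² / 13911 = 2·744² / 13911 = 79.5825.

79.582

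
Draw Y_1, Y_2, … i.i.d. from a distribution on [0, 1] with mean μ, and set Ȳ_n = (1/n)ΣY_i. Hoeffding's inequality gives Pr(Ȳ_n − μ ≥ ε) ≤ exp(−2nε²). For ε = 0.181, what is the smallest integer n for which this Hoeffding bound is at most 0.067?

Require exp(−2nε²) ≤ 0.067, i.e. 2nε² ≥ ln(1/0.067) = 2.703063.
So n ≥ 2.703063 / (2·0.181²) = 41.254.
The smallest integer n is 42.

42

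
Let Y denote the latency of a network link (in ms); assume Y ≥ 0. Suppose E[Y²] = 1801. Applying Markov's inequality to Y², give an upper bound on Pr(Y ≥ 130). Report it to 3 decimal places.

0.107

Since Y ≥ 0, the event {Y ≥ 130} is the same as {Y² ≥ 16900}.
Markov's inequality applied to Y² gives Pr(Y² ≥ 16900) ≤ E[Y²]/16900 = 1801/16900 = 0.1066.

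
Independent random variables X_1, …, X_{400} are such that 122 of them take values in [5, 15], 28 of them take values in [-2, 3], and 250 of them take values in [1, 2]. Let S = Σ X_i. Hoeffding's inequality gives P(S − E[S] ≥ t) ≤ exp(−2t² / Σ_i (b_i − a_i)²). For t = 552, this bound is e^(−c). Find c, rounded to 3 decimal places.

Σ(b_i − a_i)² = 122·10² + 28·5² + 250·1² = 13150.
c = 2t² / 13150 = 2·552² / 13150 = 46.3428.

46.343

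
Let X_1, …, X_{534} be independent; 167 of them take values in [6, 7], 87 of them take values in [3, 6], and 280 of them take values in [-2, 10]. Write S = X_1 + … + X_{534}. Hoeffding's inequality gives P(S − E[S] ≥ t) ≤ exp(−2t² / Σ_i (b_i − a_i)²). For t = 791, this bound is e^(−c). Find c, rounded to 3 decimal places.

30.321

Σ(b_i − a_i)² = 167·1² + 87·3² + 280·12² = 41270.
c = 2t² / 41270 = 2·791² / 41270 = 30.3213.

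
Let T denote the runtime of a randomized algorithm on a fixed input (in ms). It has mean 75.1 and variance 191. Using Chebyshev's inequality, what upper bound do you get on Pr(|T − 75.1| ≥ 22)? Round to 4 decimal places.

Chebyshev: Pr(|T − μ| ≥ t) ≤ Var(T)/t².
Bound = 191 / 484 = 0.3946.

0.3946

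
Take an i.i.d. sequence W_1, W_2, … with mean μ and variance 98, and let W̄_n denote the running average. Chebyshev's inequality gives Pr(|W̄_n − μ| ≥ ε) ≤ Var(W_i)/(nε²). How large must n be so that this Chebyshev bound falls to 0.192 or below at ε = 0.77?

Require 98/(n·0.77²) ≤ 0.192, i.e. n ≥ 98/(0.192·0.77²) = 860.882.
The smallest integer n is 861.

861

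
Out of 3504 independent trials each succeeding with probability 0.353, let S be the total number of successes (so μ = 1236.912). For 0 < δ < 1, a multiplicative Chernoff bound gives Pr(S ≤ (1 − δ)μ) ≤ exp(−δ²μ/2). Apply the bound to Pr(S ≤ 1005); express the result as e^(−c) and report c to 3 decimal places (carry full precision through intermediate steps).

21.741

Write 1005 = (1 − δ)μ, so δ = 1 − 1005/1236.912 = 0.1874927…
Then the exponent is δ²μ/2 = (μ − 1005)²/(2μ) = 21.740906.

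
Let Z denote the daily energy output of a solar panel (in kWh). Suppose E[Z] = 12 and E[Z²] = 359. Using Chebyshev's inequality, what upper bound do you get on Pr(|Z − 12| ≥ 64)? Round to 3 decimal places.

Var(Z) = E[Z²] − (E[Z])² = 359 − 144 = 215.
Chebyshev's inequality: Pr(|Z − μ| ≥ t) ≤ Var(Z)/t² = 215/4096 = 0.0525.

0.052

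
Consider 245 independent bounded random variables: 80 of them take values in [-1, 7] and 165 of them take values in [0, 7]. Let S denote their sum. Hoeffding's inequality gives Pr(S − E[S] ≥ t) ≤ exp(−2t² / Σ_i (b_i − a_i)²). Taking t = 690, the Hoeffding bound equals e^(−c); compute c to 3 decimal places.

72.109

Σ(b_i − a_i)² = 80·8² + 165·7² = 13205.
c = 2t² / 13205 = 2·690² / 13205 = 72.1090.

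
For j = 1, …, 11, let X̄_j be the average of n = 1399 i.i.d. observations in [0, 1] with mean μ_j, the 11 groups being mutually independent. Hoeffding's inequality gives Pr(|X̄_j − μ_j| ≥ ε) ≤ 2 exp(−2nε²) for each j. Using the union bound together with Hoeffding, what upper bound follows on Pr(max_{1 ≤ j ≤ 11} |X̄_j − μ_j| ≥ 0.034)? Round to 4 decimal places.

0.8664

Per-experiment Hoeffding bound: 2·exp(−2·1399·0.034²) = 2·exp(−3.23449) = 0.078761.
Union bound over 11 events: 11·0.078761 = 0.86637.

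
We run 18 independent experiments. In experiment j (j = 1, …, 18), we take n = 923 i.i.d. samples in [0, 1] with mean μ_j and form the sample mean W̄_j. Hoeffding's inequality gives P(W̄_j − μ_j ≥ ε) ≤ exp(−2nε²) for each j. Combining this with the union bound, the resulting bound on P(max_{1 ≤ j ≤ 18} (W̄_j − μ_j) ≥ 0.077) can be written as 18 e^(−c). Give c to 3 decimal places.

10.945

Union bound over the 18 events: P(max_{1 ≤ j ≤ 18} (W̄_j − μ_j) ≥ 0.077) ≤ 18·exp(−2nε²) = 18 exp(−2·923·0.077²).
So c = 2·923·0.077² = 10.9449.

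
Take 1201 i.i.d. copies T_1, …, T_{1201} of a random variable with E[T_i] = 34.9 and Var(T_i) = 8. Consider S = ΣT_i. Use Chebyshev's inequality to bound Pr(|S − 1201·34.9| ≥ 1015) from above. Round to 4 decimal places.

0.0093

Var(S) = n·Var(T_i) = 1201·8 = 9608.
Chebyshev: Pr(|S − 1201·34.9| ≥ 1015) ≤ Var(S)/1015² = 9608/1030225 = 0.0093.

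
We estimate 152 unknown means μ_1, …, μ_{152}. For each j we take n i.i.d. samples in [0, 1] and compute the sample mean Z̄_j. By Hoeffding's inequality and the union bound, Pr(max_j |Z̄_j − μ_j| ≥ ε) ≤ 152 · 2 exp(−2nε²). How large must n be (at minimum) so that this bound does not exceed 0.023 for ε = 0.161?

Need 2·152·exp(−2nε²) ≤ 0.023, i.e. exp(−2nε²) ≤ 0.023/304.
So 2nε² ≥ ln(304/0.023) = 9.489289.
Hence n ≥ 9.489289/(2·0.161²) = 183.042.
The smallest integer n is 184.

184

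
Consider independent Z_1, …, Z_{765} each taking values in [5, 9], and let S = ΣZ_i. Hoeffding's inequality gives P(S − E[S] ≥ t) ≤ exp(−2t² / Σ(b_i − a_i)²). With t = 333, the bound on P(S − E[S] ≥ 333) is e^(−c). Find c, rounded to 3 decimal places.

Σ(b_i − a_i)² = 765·(4)² = 12240.
c = 2t²/12240 = 2·333²/12240 = 18.1191.

18.119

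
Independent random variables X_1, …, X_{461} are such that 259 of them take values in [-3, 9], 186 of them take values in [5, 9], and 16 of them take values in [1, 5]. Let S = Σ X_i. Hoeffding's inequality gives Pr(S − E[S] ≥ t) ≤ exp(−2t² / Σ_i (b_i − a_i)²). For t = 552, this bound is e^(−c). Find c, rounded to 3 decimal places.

Σ(b_i − a_i)² = 259·12² + 186·4² + 16·4² = 40528.
c = 2t² / 40528 = 2·552² / 40528 = 15.0367.

15.037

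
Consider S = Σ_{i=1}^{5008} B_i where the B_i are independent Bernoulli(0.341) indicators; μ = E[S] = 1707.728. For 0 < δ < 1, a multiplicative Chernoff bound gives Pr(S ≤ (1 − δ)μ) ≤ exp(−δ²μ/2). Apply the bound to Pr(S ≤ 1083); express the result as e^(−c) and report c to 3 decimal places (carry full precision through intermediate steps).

114.270

Write 1083 = (1 − δ)μ, so δ = 1 − 1083/1707.728 = 0.3658241…
Then the exponent is δ²μ/2 = (μ − 1083)²/(2μ) = 114.270268.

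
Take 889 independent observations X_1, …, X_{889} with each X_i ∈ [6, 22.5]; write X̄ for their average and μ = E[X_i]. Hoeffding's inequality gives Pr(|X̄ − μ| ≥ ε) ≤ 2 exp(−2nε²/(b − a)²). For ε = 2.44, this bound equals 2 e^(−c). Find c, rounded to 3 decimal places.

38.882

c = 2nε²/(b − a)² = 2·889·2.44² / 16.5² = 38.8815.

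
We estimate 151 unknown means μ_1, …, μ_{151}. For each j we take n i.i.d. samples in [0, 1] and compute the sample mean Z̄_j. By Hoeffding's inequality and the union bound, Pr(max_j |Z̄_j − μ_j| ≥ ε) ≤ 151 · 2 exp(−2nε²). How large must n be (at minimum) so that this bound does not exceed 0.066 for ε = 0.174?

Need 2·151·exp(−2nε²) ≤ 0.066, i.e. exp(−2nε²) ≤ 0.066/302.
So 2nε² ≥ ln(302/0.066) = 8.428528.
Hence n ≥ 8.428528/(2·0.174²) = 139.195.
The smallest integer n is 140.

140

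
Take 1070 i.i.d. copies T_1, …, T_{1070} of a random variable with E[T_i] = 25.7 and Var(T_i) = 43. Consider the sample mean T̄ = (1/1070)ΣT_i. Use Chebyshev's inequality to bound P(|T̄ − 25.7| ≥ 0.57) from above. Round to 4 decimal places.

0.1237

Var(T̄) = Var(T_i)/n = 43/1070 = 0.040187.
Chebyshev: P(|T̄ − 25.7| ≥ 0.57) ≤ Var(T̄)/(0.57)² = 43/(1070·0.57²) = 0.1237.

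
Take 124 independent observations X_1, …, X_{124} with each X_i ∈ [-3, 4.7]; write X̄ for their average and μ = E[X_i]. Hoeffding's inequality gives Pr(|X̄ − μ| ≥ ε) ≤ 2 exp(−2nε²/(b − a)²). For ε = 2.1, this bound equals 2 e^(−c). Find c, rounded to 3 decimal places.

c = 2nε²/(b − a)² = 2·124·2.1² / 7.7² = 18.4463.

18.446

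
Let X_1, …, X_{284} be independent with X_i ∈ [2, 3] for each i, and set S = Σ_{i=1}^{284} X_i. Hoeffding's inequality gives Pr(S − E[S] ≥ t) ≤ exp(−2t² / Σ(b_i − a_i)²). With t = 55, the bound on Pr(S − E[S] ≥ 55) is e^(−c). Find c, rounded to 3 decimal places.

21.303

Σ(b_i − a_i)² = 284·(1)² = 284.
c = 2t²/284 = 2·55²/284 = 21.3028.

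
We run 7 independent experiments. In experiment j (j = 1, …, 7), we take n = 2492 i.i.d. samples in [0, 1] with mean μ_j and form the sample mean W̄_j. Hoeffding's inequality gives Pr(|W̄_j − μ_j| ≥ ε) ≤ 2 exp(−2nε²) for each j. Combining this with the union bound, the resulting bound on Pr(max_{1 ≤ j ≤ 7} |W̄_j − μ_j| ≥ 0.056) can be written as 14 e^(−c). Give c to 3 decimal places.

Union bound over the 7 events: Pr(max_{1 ≤ j ≤ 7} |W̄_j − μ_j| ≥ 0.056) ≤ 7·2·exp(−2nε²) = 14 exp(−2·2492·0.056²).
So c = 2·2492·0.056² = 15.6298.

15.630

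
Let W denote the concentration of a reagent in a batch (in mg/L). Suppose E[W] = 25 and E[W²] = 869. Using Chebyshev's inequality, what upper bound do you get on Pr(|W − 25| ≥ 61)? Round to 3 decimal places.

0.066

Var(W) = E[W²] − (E[W])² = 869 − 625 = 244.
Chebyshev's inequality: Pr(|W − μ| ≥ t) ≤ Var(W)/t² = 244/3721 = 0.0656.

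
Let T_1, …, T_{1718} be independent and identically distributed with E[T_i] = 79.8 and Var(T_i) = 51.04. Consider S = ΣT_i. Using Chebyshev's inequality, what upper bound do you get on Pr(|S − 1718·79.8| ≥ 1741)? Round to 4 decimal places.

Var(S) = n·Var(T_i) = 1718·51.04 = 87686.72.
Chebyshev: Pr(|S − 1718·79.8| ≥ 1741) ≤ Var(S)/1741² = 87686.72/3031081 = 0.0289.

0.0289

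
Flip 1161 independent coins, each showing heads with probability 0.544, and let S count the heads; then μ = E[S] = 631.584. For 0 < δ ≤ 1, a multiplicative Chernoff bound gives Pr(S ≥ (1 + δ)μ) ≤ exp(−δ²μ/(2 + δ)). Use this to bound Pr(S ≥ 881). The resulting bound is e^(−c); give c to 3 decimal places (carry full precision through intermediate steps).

Write 881 = (1 + δ)μ, so δ = 881/631.584 − 1 = 0.3949055…
Then the exponent is δ²μ/(2 + δ) = (881 − μ)² / (μ·(2 + δ)) = 41.127198.

41.127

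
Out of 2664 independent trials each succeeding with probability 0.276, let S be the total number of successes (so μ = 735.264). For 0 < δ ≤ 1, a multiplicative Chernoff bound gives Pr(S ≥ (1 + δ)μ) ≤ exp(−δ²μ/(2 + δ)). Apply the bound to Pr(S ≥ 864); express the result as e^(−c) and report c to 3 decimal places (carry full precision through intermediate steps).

Write 864 = (1 + δ)μ, so δ = 864/735.264 − 1 = 0.1750881…
Then the exponent is δ²μ/(2 + δ) = (864 − μ)² / (μ·(2 + δ)) = 10.362865.

10.363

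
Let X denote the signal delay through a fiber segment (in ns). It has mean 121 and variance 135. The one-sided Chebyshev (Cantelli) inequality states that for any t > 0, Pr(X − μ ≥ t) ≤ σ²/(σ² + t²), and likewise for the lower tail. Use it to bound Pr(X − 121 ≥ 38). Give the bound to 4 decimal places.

0.0855

Here σ² = 135 and t = 38, so σ² + t² = 1579.
Cantelli's bound: 135/1579 = 0.0855.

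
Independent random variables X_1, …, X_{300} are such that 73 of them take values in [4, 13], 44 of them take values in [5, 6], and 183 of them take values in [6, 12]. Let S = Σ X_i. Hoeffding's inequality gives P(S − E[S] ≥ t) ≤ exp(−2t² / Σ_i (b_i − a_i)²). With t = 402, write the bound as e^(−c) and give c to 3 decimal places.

Σ(b_i − a_i)² = 73·9² + 44·1² + 183·6² = 12545.
c = 2t² / 12545 = 2·402² / 12545 = 25.7639.

25.764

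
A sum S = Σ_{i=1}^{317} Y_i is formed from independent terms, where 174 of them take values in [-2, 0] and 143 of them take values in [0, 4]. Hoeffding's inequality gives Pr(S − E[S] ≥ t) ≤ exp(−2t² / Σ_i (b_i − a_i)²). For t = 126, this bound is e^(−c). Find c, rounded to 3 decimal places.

Σ(b_i − a_i)² = 174·2² + 143·4² = 2984.
c = 2t² / 2984 = 2·126² / 2984 = 10.6408.

10.641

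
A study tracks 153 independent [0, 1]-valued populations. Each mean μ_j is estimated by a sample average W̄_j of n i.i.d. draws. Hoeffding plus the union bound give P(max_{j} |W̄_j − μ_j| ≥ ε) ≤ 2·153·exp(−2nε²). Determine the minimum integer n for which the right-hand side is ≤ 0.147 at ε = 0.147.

177

Need 2·153·exp(−2nε²) ≤ 0.147, i.e. exp(−2nε²) ≤ 0.147/306.
So 2nε² ≥ ln(306/0.147) = 7.640908.
Hence n ≥ 7.640908/(2·0.147²) = 176.799.
The smallest integer n is 177.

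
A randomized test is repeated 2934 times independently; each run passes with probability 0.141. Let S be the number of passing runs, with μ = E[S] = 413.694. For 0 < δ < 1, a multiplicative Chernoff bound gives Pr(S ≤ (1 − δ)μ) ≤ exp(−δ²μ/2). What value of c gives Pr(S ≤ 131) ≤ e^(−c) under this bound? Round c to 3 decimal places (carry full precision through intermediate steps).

96.588

Write 131 = (1 − δ)μ, so δ = 1 − 131/413.694 = 0.6833408…
Then the exponent is δ²μ/2 = (μ − 131)²/(2μ) = 96.588176.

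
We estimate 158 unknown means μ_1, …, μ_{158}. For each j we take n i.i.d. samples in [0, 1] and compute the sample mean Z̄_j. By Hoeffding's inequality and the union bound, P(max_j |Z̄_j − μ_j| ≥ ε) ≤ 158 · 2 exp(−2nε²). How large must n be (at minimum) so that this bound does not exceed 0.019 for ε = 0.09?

600

Need 2·158·exp(−2nε²) ≤ 0.019, i.e. exp(−2nε²) ≤ 0.019/316.
So 2nε² ≥ ln(316/0.019) = 9.719059.
Hence n ≥ 9.719059/(2·0.09²) = 599.942.
The smallest integer n is 600.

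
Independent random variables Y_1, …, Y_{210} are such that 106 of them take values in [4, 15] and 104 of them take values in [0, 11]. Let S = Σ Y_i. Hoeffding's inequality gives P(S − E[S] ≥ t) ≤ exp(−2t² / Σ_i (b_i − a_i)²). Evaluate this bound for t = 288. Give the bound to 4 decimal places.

Σ(b_i − a_i)² = 106·11² + 104·11² = 25410.
Exponent = 2·288² / 25410 = 6.52845.
Bound = exp(−6.52845) = 0.00146.

0.0015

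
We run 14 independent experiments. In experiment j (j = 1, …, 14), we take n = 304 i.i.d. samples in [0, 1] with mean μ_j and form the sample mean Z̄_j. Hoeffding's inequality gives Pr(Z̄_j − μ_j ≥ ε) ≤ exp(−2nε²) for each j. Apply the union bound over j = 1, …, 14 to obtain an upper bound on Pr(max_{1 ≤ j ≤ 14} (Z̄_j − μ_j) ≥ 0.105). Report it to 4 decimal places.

Per-experiment Hoeffding bound: exp(−2·304·0.105²) = exp(−6.70320) = 0.001227.
Union bound over 14 events: 14·0.001227 = 0.01718.

0.0172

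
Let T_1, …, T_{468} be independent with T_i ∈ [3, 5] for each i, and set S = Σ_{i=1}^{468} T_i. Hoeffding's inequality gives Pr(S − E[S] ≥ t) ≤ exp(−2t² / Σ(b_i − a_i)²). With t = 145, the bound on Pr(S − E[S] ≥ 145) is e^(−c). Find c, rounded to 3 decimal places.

22.463

Σ(b_i − a_i)² = 468·(2)² = 1872.
c = 2t²/1872 = 2·145²/1872 = 22.4626.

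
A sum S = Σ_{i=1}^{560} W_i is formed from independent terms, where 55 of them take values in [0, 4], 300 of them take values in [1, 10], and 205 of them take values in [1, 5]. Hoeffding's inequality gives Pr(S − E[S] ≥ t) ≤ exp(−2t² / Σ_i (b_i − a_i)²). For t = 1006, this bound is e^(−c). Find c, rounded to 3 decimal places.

Σ(b_i − a_i)² = 55·4² + 300·9² + 205·4² = 28460.
c = 2t² / 28460 = 2·1006² / 28460 = 71.1199.

71.120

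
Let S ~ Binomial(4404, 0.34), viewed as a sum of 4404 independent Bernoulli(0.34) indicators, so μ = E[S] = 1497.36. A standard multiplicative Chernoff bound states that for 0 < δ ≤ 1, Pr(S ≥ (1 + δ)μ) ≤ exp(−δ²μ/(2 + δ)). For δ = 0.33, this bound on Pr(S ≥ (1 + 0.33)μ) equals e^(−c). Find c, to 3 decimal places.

c = δ²μ/(2 + δ) = 0.33²·1497.36/(2 + 0.33) = 69.9839.

69.984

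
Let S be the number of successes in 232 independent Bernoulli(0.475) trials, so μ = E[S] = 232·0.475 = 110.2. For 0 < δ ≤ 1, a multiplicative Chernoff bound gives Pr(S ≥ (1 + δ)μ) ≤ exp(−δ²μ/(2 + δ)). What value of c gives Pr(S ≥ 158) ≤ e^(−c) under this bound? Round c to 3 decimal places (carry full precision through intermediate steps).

Write 158 = (1 + δ)μ, so δ = 158/110.2 − 1 = 0.4337568…
Then the exponent is δ²μ/(2 + δ) = (158 − μ)² / (μ·(2 + δ)) = 8.519165.

8.519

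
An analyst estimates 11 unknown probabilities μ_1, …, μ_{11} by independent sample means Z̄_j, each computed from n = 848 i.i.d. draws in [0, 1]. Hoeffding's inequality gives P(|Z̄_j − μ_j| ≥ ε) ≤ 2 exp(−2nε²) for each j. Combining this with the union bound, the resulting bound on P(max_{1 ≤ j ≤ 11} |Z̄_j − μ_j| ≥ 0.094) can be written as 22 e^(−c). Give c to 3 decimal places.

14.986

Union bound over the 11 events: P(max_{1 ≤ j ≤ 11} |Z̄_j − μ_j| ≥ 0.094) ≤ 11·2·exp(−2nε²) = 22 exp(−2·848·0.094²).
So c = 2·848·0.094² = 14.9859.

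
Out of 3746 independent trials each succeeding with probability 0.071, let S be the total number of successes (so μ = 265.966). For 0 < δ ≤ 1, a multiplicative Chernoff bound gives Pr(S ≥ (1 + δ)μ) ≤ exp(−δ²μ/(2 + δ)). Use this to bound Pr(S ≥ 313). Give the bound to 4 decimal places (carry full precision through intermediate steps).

0.0219

Write 313 = (1 + δ)μ, so δ = 313/265.966 − 1 = 0.1768422…
Then the exponent is δ²μ/(2 + δ) = (313 − μ)² / (μ·(2 + δ)) = 3.820945.
Bound = exp(−3.820945) = 0.02191.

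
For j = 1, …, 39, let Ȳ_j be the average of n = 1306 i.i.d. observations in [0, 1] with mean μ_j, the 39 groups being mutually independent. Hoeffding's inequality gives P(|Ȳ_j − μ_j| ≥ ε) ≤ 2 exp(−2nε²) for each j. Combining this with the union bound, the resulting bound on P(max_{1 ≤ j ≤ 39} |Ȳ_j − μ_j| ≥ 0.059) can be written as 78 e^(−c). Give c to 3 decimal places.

9.092

Union bound over the 39 events: P(max_{1 ≤ j ≤ 39} |Ȳ_j − μ_j| ≥ 0.059) ≤ 39·2·exp(−2nε²) = 78 exp(−2·1306·0.059²).
So c = 2·1306·0.059² = 9.0924.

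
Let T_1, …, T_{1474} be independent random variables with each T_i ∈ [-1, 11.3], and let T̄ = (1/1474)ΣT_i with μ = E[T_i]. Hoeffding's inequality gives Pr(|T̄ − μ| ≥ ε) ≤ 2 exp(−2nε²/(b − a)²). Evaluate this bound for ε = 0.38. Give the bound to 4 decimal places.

Exponent: 2nε²/(b − a)² = 2·1474·0.38² / 12.3² = 2.81374.
Bound = 2·exp(−2.81374) = 0.11996.

0.1200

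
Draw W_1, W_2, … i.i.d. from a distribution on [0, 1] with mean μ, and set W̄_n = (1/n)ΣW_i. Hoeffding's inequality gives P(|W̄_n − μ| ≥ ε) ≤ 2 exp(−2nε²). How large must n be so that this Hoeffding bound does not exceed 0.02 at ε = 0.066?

529

Require 2·exp(−2nε²) ≤ 0.02, i.e. 2nε² ≥ ln(2/0.02) = 4.605170.
So n ≥ 4.605170 / (2·0.066²) = 528.601.
The smallest integer n is 529.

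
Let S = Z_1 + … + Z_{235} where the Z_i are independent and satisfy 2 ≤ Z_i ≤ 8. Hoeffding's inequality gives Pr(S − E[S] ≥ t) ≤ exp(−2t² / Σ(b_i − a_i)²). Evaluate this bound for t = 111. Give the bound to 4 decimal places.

0.0543

Σ(b_i − a_i)² = 235·(6)² = 8460.
Exponent = 2·111²/8460 = 2.9128.
Bound = exp(−2.9128) = 0.05433.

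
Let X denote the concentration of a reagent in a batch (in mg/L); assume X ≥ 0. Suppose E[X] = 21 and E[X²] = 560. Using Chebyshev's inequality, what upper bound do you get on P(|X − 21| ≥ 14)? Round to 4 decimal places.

Var(X) = E[X²] − (E[X])² = 560 − 441 = 119.
Chebyshev's inequality: P(|X − μ| ≥ t) ≤ Var(X)/t² = 119/196 = 0.6071.

0.6071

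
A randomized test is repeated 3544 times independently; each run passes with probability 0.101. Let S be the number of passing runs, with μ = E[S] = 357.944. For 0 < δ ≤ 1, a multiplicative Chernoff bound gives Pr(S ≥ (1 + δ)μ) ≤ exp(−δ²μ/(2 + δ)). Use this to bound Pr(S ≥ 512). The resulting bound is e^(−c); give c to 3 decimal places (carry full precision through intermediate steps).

27.281

Write 512 = (1 + δ)μ, so δ = 512/357.944 − 1 = 0.4303913…
Then the exponent is δ²μ/(2 + δ) = (512 − μ)² / (μ·(2 + δ)) = 27.281355.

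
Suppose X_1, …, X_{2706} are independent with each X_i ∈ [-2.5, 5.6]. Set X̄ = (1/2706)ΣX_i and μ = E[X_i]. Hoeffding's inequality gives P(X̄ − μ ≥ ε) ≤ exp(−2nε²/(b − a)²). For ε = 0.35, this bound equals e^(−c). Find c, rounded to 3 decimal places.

c = 2nε²/(b − a)² = 2·2706·0.35² / 8.1² = 10.1047.

10.105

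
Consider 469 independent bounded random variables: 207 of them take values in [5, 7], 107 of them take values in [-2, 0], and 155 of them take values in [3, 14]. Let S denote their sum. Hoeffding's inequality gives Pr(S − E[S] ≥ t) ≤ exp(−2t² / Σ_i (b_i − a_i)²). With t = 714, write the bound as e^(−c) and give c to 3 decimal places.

Σ(b_i − a_i)² = 207·2² + 107·2² + 155·11² = 20011.
c = 2t² / 20011 = 2·714² / 20011 = 50.9516.

50.952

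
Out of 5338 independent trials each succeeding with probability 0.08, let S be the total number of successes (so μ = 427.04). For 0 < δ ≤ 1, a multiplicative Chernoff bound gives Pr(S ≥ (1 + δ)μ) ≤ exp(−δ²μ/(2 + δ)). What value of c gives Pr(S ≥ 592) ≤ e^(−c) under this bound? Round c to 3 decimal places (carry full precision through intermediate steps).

Write 592 = (1 + δ)μ, so δ = 592/427.04 − 1 = 0.386287…
Then the exponent is δ²μ/(2 + δ) = (592 − μ)² / (μ·(2 + δ)) = 26.703369.

26.703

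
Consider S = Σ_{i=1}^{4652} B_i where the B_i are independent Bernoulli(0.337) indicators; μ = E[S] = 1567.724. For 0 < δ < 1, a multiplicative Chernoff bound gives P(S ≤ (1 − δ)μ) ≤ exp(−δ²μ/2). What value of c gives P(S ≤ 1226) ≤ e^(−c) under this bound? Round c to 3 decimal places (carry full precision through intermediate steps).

Write 1226 = (1 − δ)μ, so δ = 1 − 1226/1567.724 = 0.2179746…
Then the exponent is δ²μ/2 = (μ − 1226)²/(2μ) = 37.243575.

37.244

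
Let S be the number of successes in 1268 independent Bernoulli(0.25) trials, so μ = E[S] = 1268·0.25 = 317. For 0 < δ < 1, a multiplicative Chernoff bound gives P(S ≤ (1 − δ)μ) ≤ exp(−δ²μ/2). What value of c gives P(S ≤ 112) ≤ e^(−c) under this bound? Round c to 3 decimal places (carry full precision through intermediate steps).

66.285

Write 112 = (1 − δ)μ, so δ = 1 − 112/317 = 0.6466877…
Then the exponent is δ²μ/2 = (μ − 112)²/(2μ) = 66.285489.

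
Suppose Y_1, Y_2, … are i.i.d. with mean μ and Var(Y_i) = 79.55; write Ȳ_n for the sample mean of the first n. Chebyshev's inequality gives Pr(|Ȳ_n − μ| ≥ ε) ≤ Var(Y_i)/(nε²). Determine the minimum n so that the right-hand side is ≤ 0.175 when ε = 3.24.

Require 79.55/(n·3.24²) ≤ 0.175, i.e. n ≥ 79.55/(0.175·3.24²) = 43.302.
The smallest integer n is 44.

44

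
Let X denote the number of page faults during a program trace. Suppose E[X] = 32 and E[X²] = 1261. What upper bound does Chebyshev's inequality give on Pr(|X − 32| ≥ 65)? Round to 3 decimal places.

Var(X) = E[X²] − (E[X])² = 1261 − 1024 = 237.
Chebyshev's inequality: Pr(|X − μ| ≥ t) ≤ Var(X)/t² = 237/4225 = 0.0561.

0.056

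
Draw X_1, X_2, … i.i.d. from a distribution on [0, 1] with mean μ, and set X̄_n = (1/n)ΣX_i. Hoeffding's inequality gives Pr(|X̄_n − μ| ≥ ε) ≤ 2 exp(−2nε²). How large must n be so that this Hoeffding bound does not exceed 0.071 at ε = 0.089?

211

Require 2·exp(−2nε²) ≤ 0.071, i.e. 2nε² ≥ ln(2/0.071) = 3.338223.
So n ≥ 3.338223 / (2·0.089²) = 210.720.
The smallest integer n is 211.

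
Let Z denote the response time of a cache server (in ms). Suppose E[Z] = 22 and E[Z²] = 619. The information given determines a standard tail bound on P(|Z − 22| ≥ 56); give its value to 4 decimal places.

0.0430

The first two moments determine the variance, so Chebyshev's inequality is the sharpest standard bound available.
Var(Z) = E[Z²] − (E[Z])² = 619 − 484 = 135.
Chebyshev's inequality: P(|Z − μ| ≥ t) ≤ Var(Z)/t² = 135/3136 = 0.0430.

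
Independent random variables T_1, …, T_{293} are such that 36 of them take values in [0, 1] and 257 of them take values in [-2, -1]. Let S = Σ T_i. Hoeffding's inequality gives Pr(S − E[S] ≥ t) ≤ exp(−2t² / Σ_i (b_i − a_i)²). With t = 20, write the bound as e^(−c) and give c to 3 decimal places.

2.730

Σ(b_i − a_i)² = 36·1² + 257·1² = 293.
c = 2t² / 293 = 2·20² / 293 = 2.7304.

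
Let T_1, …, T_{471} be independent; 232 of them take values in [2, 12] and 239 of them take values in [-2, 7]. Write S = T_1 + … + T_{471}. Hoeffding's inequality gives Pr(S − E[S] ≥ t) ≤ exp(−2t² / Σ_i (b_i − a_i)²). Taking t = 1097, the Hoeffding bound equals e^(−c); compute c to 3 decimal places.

Σ(b_i − a_i)² = 232·10² + 239·9² = 42559.
c = 2t² / 42559 = 2·1097² / 42559 = 56.5525.

56.553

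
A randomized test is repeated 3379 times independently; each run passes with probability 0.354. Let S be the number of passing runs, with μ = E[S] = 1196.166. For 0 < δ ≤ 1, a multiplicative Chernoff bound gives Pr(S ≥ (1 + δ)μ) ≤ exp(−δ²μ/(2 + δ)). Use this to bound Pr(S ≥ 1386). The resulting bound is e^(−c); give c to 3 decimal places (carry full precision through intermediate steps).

Write 1386 = (1 + δ)μ, so δ = 1386/1196.166 − 1 = 0.1587021…
Then the exponent is δ²μ/(2 + δ) = (1386 − μ)² / (μ·(2 + δ)) = 13.956093.

13.956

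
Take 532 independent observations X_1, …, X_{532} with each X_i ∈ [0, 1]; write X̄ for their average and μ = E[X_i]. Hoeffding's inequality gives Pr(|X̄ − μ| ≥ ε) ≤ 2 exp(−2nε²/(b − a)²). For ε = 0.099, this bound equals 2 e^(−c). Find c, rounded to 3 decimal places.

10.428

c = 2nε²/(b − a)² = 2·532·0.099² / 1² = 10.4283.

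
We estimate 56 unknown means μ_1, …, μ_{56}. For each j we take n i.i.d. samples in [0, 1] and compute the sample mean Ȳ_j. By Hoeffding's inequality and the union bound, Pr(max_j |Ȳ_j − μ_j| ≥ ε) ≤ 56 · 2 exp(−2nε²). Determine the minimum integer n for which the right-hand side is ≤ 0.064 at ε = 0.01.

Need 2·56·exp(−2nε²) ≤ 0.064, i.e. exp(−2nε²) ≤ 0.064/112.
So 2nε² ≥ ln(112/0.064) = 7.467371.
Hence n ≥ 7.467371/(2·0.01²) = 37336.855.
The smallest integer n is 37337.

37337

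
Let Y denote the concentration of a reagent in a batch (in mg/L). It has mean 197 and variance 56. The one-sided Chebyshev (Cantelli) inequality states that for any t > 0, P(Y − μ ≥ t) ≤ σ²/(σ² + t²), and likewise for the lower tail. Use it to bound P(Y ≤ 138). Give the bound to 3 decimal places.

Here σ² = 56 and t = 59, so σ² + t² = 3537.
Cantelli's bound: 56/3537 = 0.0158.

0.016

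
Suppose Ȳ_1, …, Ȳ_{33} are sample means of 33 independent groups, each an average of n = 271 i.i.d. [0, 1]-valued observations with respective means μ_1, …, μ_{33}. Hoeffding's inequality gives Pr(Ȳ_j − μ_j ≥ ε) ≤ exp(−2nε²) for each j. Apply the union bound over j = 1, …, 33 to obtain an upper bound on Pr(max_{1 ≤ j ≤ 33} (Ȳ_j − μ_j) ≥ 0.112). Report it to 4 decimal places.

Per-experiment Hoeffding bound: exp(−2·271·0.112²) = exp(−6.79885) = 0.0011151.
Union bound over 33 events: 33·0.0011151 = 0.03680.

0.0368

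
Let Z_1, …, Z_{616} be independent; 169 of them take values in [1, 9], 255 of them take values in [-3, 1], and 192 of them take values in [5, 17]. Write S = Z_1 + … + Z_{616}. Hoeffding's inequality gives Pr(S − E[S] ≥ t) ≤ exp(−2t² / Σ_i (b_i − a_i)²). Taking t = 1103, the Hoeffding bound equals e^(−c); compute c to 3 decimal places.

Σ(b_i − a_i)² = 169·8² + 255·4² + 192·12² = 42544.
c = 2t² / 42544 = 2·1103² / 42544 = 57.1930.

57.193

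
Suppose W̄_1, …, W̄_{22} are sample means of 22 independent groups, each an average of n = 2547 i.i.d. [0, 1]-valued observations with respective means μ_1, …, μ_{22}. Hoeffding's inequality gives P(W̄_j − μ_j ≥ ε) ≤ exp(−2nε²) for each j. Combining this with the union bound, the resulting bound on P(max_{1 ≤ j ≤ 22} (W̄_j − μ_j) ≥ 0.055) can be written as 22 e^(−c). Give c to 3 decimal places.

15.409

Union bound over the 22 events: P(max_{1 ≤ j ≤ 22} (W̄_j − μ_j) ≥ 0.055) ≤ 22·exp(−2nε²) = 22 exp(−2·2547·0.055²).
So c = 2·2547·0.055² = 15.4093.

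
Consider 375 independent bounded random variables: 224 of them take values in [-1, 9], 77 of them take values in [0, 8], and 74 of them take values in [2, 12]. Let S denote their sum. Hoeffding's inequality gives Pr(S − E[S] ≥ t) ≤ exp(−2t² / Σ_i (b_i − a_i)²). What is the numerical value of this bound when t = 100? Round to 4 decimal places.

0.5622

Σ(b_i − a_i)² = 224·10² + 77·8² + 74·10² = 34728.
Exponent = 2·100² / 34728 = 0.57590.
Bound = exp(−0.57590) = 0.56220.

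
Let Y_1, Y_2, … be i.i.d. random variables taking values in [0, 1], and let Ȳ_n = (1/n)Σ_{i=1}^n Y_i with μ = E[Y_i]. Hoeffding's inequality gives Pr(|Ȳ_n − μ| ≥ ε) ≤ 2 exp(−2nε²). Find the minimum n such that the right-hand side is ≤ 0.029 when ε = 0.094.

240

Require 2·exp(−2nε²) ≤ 0.029, i.e. 2nε² ≥ ln(2/0.029) = 4.233607.
So n ≥ 4.233607 / (2·0.094²) = 239.566.
The smallest integer n is 240.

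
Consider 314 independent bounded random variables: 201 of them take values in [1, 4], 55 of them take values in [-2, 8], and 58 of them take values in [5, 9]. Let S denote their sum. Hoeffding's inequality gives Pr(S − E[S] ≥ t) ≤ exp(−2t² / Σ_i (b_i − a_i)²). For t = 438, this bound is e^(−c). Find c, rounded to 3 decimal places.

Σ(b_i − a_i)² = 201·3² + 55·10² + 58·4² = 8237.
c = 2t² / 8237 = 2·438² / 8237 = 46.5810.

46.581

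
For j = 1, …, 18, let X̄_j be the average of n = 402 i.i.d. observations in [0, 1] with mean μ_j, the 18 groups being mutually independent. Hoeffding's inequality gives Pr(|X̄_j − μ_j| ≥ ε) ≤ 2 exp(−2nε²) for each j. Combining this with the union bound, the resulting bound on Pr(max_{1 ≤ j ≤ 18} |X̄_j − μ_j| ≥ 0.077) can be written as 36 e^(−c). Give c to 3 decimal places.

4.767

Union bound over the 18 events: Pr(max_{1 ≤ j ≤ 18} |X̄_j − μ_j| ≥ 0.077) ≤ 18·2·exp(−2nε²) = 36 exp(−2·402·0.077²).
So c = 2·402·0.077² = 4.7669.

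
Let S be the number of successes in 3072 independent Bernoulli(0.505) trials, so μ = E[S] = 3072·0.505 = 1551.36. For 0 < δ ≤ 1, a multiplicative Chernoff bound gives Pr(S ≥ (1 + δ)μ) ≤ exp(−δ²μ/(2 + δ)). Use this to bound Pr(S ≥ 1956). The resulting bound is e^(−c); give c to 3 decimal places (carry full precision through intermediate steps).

Write 1956 = (1 + δ)μ, so δ = 1956/1551.36 − 1 = 0.2608292…
Then the exponent is δ²μ/(2 + δ) = (1956 − μ)² / (μ·(2 + δ)) = 46.682841.

46.683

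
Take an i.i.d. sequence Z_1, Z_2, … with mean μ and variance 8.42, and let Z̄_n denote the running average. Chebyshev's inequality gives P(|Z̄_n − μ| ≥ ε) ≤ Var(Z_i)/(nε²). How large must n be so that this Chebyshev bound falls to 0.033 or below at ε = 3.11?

Require 8.42/(n·3.11²) ≤ 0.033, i.e. n ≥ 8.42/(0.033·3.11²) = 26.380.
The smallest integer n is 27.

27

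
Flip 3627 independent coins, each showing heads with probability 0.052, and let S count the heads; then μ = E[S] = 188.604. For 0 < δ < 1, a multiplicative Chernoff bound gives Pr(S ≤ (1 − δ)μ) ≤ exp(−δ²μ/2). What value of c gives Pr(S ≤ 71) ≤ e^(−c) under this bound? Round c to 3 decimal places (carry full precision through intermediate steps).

Write 71 = (1 − δ)μ, so δ = 1 − 71/188.604 = 0.6235499…
Then the exponent is δ²μ/2 = (μ − 71)²/(2μ) = 36.665980.

36.666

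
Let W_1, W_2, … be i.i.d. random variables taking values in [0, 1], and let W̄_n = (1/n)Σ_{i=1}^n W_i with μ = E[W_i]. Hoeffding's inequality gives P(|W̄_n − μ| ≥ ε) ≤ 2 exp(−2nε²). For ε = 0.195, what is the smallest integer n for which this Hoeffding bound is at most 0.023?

Require 2·exp(−2nε²) ≤ 0.023, i.e. 2nε² ≥ ln(2/0.023) = 4.465408.
So n ≥ 4.465408 / (2·0.195²) = 58.717.
The smallest integer n is 59.

59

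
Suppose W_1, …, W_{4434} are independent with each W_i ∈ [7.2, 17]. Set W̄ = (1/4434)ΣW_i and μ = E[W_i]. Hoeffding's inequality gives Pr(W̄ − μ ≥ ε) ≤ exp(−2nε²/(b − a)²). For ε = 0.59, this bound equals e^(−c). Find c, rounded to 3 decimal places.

32.142

c = 2nε²/(b − a)² = 2·4434·0.59² / 9.8² = 32.1423.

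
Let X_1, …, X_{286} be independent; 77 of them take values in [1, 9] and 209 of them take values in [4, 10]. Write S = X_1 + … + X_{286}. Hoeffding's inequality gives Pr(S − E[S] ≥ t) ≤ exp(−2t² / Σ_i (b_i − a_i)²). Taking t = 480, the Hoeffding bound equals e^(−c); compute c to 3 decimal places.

Σ(b_i − a_i)² = 77·8² + 209·6² = 12452.
c = 2t² / 12452 = 2·480² / 12452 = 37.0061.

37.006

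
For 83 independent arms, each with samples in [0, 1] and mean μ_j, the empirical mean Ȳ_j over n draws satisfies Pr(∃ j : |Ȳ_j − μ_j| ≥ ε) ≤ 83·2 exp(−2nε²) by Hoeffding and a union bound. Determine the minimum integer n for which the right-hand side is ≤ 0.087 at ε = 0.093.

Need 2·83·exp(−2nε²) ≤ 0.087, i.e. exp(−2nε²) ≤ 0.087/166.
So 2nε² ≥ ln(166/0.087) = 7.553835.
Hence n ≥ 7.553835/(2·0.093²) = 436.688.
The smallest integer n is 437.

437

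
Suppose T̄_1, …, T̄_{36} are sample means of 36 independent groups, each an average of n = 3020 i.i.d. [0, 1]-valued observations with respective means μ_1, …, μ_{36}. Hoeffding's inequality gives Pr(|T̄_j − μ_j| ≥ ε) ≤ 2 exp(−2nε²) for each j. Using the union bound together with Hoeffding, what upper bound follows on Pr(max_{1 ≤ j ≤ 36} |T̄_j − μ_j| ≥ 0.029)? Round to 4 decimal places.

Per-experiment Hoeffding bound: 2·exp(−2·3020·0.029²) = 2·exp(−5.07964) = 0.012444.
Union bound over 36 events: 36·0.012444 = 0.44799.

0.4480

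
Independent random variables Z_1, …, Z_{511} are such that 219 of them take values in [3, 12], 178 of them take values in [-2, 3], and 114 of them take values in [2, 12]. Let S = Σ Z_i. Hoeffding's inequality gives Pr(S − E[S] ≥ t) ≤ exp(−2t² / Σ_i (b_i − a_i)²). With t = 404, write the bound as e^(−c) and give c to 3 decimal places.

9.718

Σ(b_i − a_i)² = 219·9² + 178·5² + 114·10² = 33589.
c = 2t² / 33589 = 2·404² / 33589 = 9.7184.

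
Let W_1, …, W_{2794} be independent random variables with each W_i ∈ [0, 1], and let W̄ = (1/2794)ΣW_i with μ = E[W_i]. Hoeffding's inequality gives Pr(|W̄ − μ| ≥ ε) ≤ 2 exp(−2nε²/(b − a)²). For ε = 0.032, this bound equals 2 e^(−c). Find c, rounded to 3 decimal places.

5.722

c = 2nε²/(b − a)² = 2·2794·0.032² / 1² = 5.7221.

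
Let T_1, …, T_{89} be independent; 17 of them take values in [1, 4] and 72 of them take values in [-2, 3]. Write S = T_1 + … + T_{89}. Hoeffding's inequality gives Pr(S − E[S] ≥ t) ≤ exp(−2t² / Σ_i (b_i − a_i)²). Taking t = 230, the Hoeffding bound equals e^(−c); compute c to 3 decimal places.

Σ(b_i − a_i)² = 17·3² + 72·5² = 1953.
c = 2t² / 1953 = 2·230² / 1953 = 54.1731.

54.173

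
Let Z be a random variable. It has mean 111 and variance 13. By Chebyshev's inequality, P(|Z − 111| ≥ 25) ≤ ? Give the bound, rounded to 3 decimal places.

Chebyshev: P(|Z − μ| ≥ t) ≤ Var(Z)/t².
Bound = 13 / 625 = 0.0208.

0.021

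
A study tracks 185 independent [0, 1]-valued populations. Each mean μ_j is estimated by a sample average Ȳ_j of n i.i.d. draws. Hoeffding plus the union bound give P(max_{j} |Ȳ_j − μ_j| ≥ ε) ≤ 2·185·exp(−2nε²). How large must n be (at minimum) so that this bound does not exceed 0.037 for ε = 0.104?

426

Need 2·185·exp(−2nε²) ≤ 0.037, i.e. exp(−2nε²) ≤ 0.037/370.
So 2nε² ≥ ln(370/0.037) = 9.210340.
Hence n ≥ 9.210340/(2·0.104²) = 425.774.
The smallest integer n is 426.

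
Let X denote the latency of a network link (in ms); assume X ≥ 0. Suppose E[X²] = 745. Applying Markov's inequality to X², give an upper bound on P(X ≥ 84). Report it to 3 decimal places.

Since X ≥ 0, the event {X ≥ 84} is the same as {X² ≥ 7056}.
Markov's inequality applied to X² gives P(X² ≥ 7056) ≤ E[X²]/7056 = 745/7056 = 0.1056.

0.106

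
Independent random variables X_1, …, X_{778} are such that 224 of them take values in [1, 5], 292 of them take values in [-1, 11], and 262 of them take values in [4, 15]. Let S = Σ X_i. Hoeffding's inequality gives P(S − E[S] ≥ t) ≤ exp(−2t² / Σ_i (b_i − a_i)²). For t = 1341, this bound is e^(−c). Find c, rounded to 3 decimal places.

46.507

Σ(b_i − a_i)² = 224·4² + 292·12² + 262·11² = 77334.
c = 2t² / 77334 = 2·1341² / 77334 = 46.5069.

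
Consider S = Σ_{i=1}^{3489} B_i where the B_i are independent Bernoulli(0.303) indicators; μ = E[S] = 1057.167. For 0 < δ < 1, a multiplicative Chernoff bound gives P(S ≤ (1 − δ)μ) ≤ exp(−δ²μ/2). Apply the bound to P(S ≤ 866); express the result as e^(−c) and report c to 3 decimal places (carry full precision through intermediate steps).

Write 866 = (1 − δ)μ, so δ = 1 − 866/1057.167 = 0.1808295…
Then the exponent is δ²μ/2 = (μ − 866)²/(2μ) = 17.284318.

17.284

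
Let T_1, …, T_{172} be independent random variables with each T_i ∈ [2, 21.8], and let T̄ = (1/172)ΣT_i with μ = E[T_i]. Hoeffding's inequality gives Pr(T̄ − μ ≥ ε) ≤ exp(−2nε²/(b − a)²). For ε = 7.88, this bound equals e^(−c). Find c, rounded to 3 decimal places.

54.485

c = 2nε²/(b − a)² = 2·172·7.88² / 19.8² = 54.4854.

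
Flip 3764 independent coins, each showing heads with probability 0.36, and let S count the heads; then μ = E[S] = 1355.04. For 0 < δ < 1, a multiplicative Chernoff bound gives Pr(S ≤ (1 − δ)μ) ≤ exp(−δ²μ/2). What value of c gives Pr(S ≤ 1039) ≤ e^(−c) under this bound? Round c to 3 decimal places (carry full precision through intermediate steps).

36.855

Write 1039 = (1 − δ)μ, so δ = 1 − 1039/1355.04 = 0.233233…
Then the exponent is δ²μ/2 = (μ − 1039)²/(2μ) = 36.855473.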